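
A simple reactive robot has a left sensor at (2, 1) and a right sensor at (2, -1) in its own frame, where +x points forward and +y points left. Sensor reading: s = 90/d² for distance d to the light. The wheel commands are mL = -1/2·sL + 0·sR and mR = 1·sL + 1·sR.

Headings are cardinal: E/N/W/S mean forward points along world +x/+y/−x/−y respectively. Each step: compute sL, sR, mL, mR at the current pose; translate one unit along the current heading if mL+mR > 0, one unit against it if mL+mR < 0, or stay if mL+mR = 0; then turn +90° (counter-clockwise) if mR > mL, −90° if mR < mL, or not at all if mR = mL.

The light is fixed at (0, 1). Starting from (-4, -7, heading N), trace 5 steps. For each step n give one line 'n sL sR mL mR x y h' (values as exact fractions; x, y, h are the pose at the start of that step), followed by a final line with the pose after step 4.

n=0: pose=(-4,-7,N); sL=90/61, sR=2; mL=-45/61, mR=212/61; mL+mR=167/61 → advance +1; mR−mL=257/61 → turn +1·90°
n=1: pose=(-4,-6,W); sL=9/10, sR=5/4; mL=-9/20, mR=43/20; mL+mR=17/10 → advance +1; mR−mL=13/5 → turn +1·90°
n=2: pose=(-5,-6,S); sL=90/97, sR=10/13; mL=-45/97, mR=2140/1261; mL+mR=1555/1261 → advance +1; mR−mL=2725/1261 → turn +1·90°
n=3: pose=(-5,-7,E); sL=45/29, sR=1; mL=-45/58, mR=74/29; mL+mR=103/58 → advance +1; mR−mL=193/58 → turn +1·90°
n=4: pose=(-4,-7,N); sL=90/61, sR=2; mL=-45/61, mR=212/61; mL+mR=167/61 → advance +1; mR−mL=257/61 → turn +1·90°

0 90/61 2 -45/61 212/61 -4 -7 N
1 9/10 5/4 -9/20 43/20 -4 -6 W
2 90/97 10/13 -45/97 2140/1261 -5 -6 S
3 45/29 1 -45/58 74/29 -5 -7 E
4 90/61 2 -45/61 212/61 -4 -7 N
final -4 -6 W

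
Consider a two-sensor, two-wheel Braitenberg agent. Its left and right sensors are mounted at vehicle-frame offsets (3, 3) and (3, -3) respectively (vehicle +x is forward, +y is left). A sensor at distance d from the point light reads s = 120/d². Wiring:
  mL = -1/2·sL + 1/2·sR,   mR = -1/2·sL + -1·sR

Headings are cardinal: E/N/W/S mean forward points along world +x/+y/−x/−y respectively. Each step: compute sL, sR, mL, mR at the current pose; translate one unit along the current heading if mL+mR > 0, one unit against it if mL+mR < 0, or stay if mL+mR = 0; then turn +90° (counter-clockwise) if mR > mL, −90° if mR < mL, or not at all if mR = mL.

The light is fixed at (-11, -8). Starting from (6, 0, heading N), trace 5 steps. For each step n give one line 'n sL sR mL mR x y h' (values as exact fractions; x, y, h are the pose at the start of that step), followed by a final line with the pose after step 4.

n=0: pose=(6,0,N); sL=120/317, sR=120/521; mL=-12240/165157, mR=-69300/165157; mL+mR=-81540/165157 → advance -1; mR−mL=-180/521 → turn -1·90°
n=1: pose=(6,-1,E); sL=6/25, sR=15/52; mL=63/2600, mR=-531/1300; mL+mR=-999/2600 → advance -1; mR−mL=-45/104 → turn -1·90°
n=2: pose=(5,-1,S); sL=120/377, sR=24/37; mL=2304/13949, mR=-11268/13949; mL+mR=-8964/13949 → advance -1; mR−mL=-36/37 → turn -1·90°
n=3: pose=(5,0,W); sL=60/97, sR=12/29; mL=-288/2813, mR=-2034/2813; mL+mR=-2322/2813 → advance -1; mR−mL=-18/29 → turn -1·90°
n=4: pose=(6,0,N); sL=120/317, sR=120/521; mL=-12240/165157, mR=-69300/165157; mL+mR=-81540/165157 → advance -1; mR−mL=-180/521 → turn -1·90°

0 120/317 120/521 -12240/165157 -69300/165157 6 0 N
1 6/25 15/52 63/2600 -531/1300 6 -1 E
2 120/377 24/37 2304/13949 -11268/13949 5 -1 S
3 60/97 12/29 -288/2813 -2034/2813 5 0 W
4 120/317 120/521 -12240/165157 -69300/165157 6 0 N
final 6 -1 E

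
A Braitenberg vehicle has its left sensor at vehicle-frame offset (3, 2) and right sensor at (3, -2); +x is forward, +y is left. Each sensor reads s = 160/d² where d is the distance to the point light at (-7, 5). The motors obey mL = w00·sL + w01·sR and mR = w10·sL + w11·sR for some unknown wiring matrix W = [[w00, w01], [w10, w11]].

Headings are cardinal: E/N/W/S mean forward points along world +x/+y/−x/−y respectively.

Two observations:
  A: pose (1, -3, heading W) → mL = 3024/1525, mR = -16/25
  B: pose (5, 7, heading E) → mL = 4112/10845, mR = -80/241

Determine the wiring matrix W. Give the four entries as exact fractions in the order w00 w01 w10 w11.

obs A: pose=(1,-3,W) → sL=32/25, sR=160/61, mL=3024/1525, mR=-16/25
obs B: pose=(5,7,E) → sL=160/241, sR=32/45, mL=4112/10845, mR=-80/241
sensor matrix S = [[32/25, 160/61], [160/241, 32/45]]; det S = -13746176/16538625
solve [mL_A; mL_B] = S·[w00; w01] and [mR_A; mR_B] = S·[w10; w11]:
  w00 = -1/2, w01 = 1, w10 = -1/2, w11 = 0

-1/2 1 -1/2 0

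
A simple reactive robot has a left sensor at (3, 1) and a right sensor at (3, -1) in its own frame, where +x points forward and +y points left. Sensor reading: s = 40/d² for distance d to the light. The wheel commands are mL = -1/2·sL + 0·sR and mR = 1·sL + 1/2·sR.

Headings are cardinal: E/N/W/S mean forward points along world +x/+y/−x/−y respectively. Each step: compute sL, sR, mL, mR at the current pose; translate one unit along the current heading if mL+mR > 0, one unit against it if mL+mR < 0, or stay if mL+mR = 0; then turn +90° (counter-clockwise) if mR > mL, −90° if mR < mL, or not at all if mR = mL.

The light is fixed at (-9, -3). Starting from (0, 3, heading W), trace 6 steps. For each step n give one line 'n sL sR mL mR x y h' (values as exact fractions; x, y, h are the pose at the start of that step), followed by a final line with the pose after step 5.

0 40/61 8/17 -20/61 924/1037 0 3 W
1 4/9 20/29 -2/9 206/261 -1 3 S
2 40/157 40/137 -20/157 8620/21509 -1 2 E
3 5/16 10/41 -5/32 285/656 0 2 N
4 40/61 8/17 -20/61 924/1037 0 3 W
5 4/9 20/29 -2/9 206/261 -1 3 S
final -1 2 E

n=0: pose=(0,3,W); sL=40/61, sR=8/17; mL=-20/61, mR=924/1037; mL+mR=584/1037 → advance +1; mR−mL=1264/1037 → turn +1·90°
n=1: pose=(-1,3,S); sL=4/9, sR=20/29; mL=-2/9, mR=206/261; mL+mR=148/261 → advance +1; mR−mL=88/87 → turn +1·90°
n=2: pose=(-1,2,E); sL=40/157, sR=40/137; mL=-20/157, mR=8620/21509; mL+mR=5880/21509 → advance +1; mR−mL=11360/21509 → turn +1·90°
n=3: pose=(0,2,N); sL=5/16, sR=10/41; mL=-5/32, mR=285/656; mL+mR=365/1312 → advance +1; mR−mL=775/1312 → turn +1·90°
n=4: pose=(0,3,W); sL=40/61, sR=8/17; mL=-20/61, mR=924/1037; mL+mR=584/1037 → advance +1; mR−mL=1264/1037 → turn +1·90°
n=5: pose=(-1,3,S); sL=4/9, sR=20/29; mL=-2/9, mR=206/261; mL+mR=148/261 → advance +1; mR−mL=88/87 → turn +1·90°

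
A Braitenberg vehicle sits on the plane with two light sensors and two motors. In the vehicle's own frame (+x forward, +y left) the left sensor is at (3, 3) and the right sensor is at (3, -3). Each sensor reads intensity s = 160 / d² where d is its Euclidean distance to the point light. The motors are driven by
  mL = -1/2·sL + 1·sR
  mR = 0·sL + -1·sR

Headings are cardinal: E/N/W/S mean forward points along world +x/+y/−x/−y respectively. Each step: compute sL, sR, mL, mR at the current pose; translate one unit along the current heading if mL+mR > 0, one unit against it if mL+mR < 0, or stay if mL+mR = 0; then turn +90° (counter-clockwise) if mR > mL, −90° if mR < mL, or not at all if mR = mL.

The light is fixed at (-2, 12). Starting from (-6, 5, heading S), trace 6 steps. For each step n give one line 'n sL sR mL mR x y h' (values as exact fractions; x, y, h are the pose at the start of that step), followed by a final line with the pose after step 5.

n=0: pose=(-6,5,S); sL=160/101, sR=160/149; mL=4240/15049, mR=-160/149; mL+mR=-80/101 → advance -1; mR−mL=-20400/15049 → turn -1·90°
n=1: pose=(-6,6,W); sL=16/13, sR=80/29; mL=808/377, mR=-80/29; mL+mR=-8/13 → advance -1; mR−mL=-1848/377 → turn -1·90°
n=2: pose=(-5,6,N); sL=32/9, sR=160/9; mL=16, mR=-160/9; mL+mR=-16/9 → advance -1; mR−mL=-304/9 → turn -1·90°
n=3: pose=(-5,5,E); sL=10, sR=8/5; mL=-17/5, mR=-8/5; mL+mR=-5 → advance -1; mR−mL=9/5 → turn +1·90°
n=4: pose=(-6,5,N); sL=32/13, sR=160/17; mL=1808/221, mR=-160/17; mL+mR=-16/13 → advance -1; mR−mL=-3888/221 → turn -1·90°
n=5: pose=(-6,4,E); sL=80/13, sR=80/61; mL=-1400/793, mR=-80/61; mL+mR=-40/13 → advance -1; mR−mL=360/793 → turn +1·90°

0 160/101 160/149 4240/15049 -160/149 -6 5 S
1 16/13 80/29 808/377 -80/29 -6 6 W
2 32/9 160/9 16 -160/9 -5 6 N
3 10 8/5 -17/5 -8/5 -5 5 E
4 32/13 160/17 1808/221 -160/17 -6 5 N
5 80/13 80/61 -1400/793 -80/61 -6 4 E
final -7 4 N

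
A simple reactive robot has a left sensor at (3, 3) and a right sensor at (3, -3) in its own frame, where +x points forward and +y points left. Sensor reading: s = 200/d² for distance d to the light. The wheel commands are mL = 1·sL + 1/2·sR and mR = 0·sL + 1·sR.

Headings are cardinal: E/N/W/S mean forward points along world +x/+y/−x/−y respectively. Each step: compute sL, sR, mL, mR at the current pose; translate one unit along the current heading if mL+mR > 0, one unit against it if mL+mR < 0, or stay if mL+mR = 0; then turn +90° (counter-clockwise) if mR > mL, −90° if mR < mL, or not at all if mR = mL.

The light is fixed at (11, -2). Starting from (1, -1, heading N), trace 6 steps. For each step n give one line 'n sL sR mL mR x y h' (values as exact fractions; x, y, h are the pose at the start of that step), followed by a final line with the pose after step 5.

0 40/37 40/13 1260/481 40/13 1 -1 N
1 20/17 100/97 2790/1649 100/97 1 0 W
2 200/221 200/89 39900/19669 200/89 0 0 N
3 50/49 25/29 4125/2842 25/29 0 1 W
4 200/261 200/117 5500/3393 200/117 -1 1 N
5 100/113 100/137 19350/15481 100/137 -1 2 W
final -2 2 N

n=0: pose=(1,-1,N); sL=40/37, sR=40/13; mL=1260/481, mR=40/13; mL+mR=2740/481 → advance +1; mR−mL=220/481 → turn +1·90°
n=1: pose=(1,0,W); sL=20/17, sR=100/97; mL=2790/1649, mR=100/97; mL+mR=4490/1649 → advance +1; mR−mL=-1090/1649 → turn -1·90°
n=2: pose=(0,0,N); sL=200/221, sR=200/89; mL=39900/19669, mR=200/89; mL+mR=84100/19669 → advance +1; mR−mL=4300/19669 → turn +1·90°
n=3: pose=(0,1,W); sL=50/49, sR=25/29; mL=4125/2842, mR=25/29; mL+mR=6575/2842 → advance +1; mR−mL=-1675/2842 → turn -1·90°
n=4: pose=(-1,1,N); sL=200/261, sR=200/117; mL=5500/3393, mR=200/117; mL+mR=11300/3393 → advance +1; mR−mL=100/1131 → turn +1·90°
n=5: pose=(-1,2,W); sL=100/113, sR=100/137; mL=19350/15481, mR=100/137; mL+mR=30650/15481 → advance +1; mR−mL=-8050/15481 → turn -1·90°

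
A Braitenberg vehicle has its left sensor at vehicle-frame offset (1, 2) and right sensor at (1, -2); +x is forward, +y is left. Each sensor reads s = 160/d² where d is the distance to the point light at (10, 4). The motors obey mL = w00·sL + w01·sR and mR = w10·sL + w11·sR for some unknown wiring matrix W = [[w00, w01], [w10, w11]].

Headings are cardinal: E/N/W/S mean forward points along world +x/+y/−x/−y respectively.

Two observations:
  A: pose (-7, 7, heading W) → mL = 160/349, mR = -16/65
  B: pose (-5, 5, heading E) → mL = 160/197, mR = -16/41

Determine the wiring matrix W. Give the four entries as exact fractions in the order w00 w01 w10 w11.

0 1 -1/2 0

obs A: pose=(-7,7,W) → sL=32/65, sR=160/349, mL=160/349, mR=-16/65
obs B: pose=(-5,5,E) → sL=32/41, sR=160/197, mL=160/197, mR=-16/41
sensor matrix S = [[32/65, 160/349], [32/41, 160/197]]; det S = 1540096/36645349
solve [mL_A; mL_B] = S·[w00; w01] and [mR_A; mR_B] = S·[w10; w11]:
  w00 = 0, w01 = 1, w10 = -1/2, w11 = 0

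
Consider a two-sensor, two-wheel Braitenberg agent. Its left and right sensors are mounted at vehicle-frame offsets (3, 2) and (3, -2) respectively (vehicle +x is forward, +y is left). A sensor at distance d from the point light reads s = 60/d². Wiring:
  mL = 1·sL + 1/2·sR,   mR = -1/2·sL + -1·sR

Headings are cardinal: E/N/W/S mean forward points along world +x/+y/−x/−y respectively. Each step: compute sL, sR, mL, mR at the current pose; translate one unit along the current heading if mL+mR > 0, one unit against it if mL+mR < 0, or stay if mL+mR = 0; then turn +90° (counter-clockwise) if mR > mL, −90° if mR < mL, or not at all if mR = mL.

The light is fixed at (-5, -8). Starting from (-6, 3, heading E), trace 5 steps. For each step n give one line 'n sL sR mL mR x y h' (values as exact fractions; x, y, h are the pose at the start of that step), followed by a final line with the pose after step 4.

n=0: pose=(-6,3,E); sL=60/173, sR=12/17; mL=2058/2941, mR=-2586/2941; mL+mR=-528/2941 → advance -1; mR−mL=-4644/2941 → turn -1·90°
n=1: pose=(-7,3,S); sL=15/16, sR=3/4; mL=21/16, mR=-39/32; mL+mR=3/32 → advance +1; mR−mL=-81/32 → turn -1·90°
n=2: pose=(-7,2,W); sL=60/89, sR=60/169; mL=12810/15041, mR=-10410/15041; mL+mR=2400/15041 → advance +1; mR−mL=-23220/15041 → turn -1·90°
n=3: pose=(-8,2,N); sL=30/97, sR=6/17; mL=801/1649, mR=-837/1649; mL+mR=-36/1649 → advance -1; mR−mL=-1638/1649 → turn -1·90°
n=4: pose=(-8,1,E); sL=60/121, sR=60/49; mL=6570/5929, mR=-8730/5929; mL+mR=-2160/5929 → advance -1; mR−mL=-15300/5929 → turn -1·90°

0 60/173 12/17 2058/2941 -2586/2941 -6 3 E
1 15/16 3/4 21/16 -39/32 -7 3 S
2 60/89 60/169 12810/15041 -10410/15041 -7 2 W
3 30/97 6/17 801/1649 -837/1649 -8 2 N
4 60/121 60/49 6570/5929 -8730/5929 -8 1 E
final -9 1 S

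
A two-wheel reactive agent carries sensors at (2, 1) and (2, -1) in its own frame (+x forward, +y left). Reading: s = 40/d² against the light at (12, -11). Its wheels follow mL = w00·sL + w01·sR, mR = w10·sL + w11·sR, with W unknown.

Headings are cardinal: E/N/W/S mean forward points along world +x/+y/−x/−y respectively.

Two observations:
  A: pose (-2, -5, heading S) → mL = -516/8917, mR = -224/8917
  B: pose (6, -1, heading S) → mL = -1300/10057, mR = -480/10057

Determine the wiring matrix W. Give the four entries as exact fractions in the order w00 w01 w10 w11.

1/2 -1 -1/2 1/2

obs A: pose=(-2,-5,S) → sL=8/37, sR=40/241, mL=-516/8917, mR=-224/8917
obs B: pose=(6,-1,S) → sL=40/89, sR=40/113, mL=-1300/10057, mR=-480/10057
sensor matrix S = [[8/37, 40/241], [40/89, 40/113]]; det S = 174080/89678269
solve [mL_A; mL_B] = S·[w00; w01] and [mR_A; mR_B] = S·[w10; w11]:
  w00 = 1/2, w01 = -1, w10 = -1/2, w11 = 1/2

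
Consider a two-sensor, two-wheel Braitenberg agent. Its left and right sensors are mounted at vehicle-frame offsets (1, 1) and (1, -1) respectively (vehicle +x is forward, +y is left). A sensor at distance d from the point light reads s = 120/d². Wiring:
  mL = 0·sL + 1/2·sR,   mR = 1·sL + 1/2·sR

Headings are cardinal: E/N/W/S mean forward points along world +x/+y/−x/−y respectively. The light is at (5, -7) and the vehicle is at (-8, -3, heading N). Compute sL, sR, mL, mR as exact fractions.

120/221 120/169 60/169 2580/2873

left sensor world pos  = (-9, -2); dL² = 221
right sensor world pos = (-7, -2); dR² = 169
sL = 120/221 = 120/221
sR = 120/169 = 120/169
mL = 0·sL + 1/2·sR = 60/169
mR = 1·sL + 1/2·sR = 2580/2873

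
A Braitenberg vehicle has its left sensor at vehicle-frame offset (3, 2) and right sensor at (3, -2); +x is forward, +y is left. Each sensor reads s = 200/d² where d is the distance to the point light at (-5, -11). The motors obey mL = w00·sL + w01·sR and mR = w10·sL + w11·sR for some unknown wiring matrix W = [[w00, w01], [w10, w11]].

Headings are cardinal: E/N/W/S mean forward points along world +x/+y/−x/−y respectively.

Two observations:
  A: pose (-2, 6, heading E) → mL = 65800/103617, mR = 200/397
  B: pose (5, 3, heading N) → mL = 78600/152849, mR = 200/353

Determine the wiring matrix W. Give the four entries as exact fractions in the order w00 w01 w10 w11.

obs A: pose=(-2,6,E) → sL=200/397, sR=200/261, mL=65800/103617, mR=200/397
obs B: pose=(5,3,N) → sL=200/353, sR=200/433, mL=78600/152849, mR=200/353
sensor matrix S = [[200/397, 200/261], [200/353, 200/433]]; det S = -3190720000/15837754833
solve [mL_A; mL_B] = S·[w00; w01] and [mR_A; mR_B] = S·[w10; w11]:
  w00 = 1/2, w01 = 1/2, w10 = 1, w11 = 0

1/2 1/2 1 0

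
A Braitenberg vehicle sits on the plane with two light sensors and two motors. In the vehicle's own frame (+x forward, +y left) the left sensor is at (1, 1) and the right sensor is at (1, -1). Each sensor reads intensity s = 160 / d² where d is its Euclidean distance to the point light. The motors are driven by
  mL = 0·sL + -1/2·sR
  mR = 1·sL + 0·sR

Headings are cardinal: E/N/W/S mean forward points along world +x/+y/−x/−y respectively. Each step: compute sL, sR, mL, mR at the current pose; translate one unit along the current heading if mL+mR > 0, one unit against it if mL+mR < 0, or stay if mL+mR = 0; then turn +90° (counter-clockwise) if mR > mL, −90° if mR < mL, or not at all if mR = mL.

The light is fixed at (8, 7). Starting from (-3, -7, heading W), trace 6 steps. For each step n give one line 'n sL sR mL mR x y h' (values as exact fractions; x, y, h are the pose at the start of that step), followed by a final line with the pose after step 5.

n=0: pose=(-3,-7,W); sL=160/369, sR=160/313; mL=-80/313, mR=160/369; mL+mR=20560/115497 → advance +1; mR−mL=79600/115497 → turn +1·90°
n=1: pose=(-4,-7,S); sL=80/173, sR=80/197; mL=-40/197, mR=80/173; mL+mR=8840/34081 → advance +1; mR−mL=22680/34081 → turn +1·90°
n=2: pose=(-4,-8,E); sL=160/317, sR=160/377; mL=-80/377, mR=160/317; mL+mR=34960/119509 → advance +1; mR−mL=85680/119509 → turn +1·90°
n=3: pose=(-3,-8,N); sL=8/17, sR=20/37; mL=-10/37, mR=8/17; mL+mR=126/629 → advance +1; mR−mL=466/629 → turn +1·90°
n=4: pose=(-3,-7,W); sL=160/369, sR=160/313; mL=-80/313, mR=160/369; mL+mR=20560/115497 → advance +1; mR−mL=79600/115497 → turn +1·90°
n=5: pose=(-4,-7,S); sL=80/173, sR=80/197; mL=-40/197, mR=80/173; mL+mR=8840/34081 → advance +1; mR−mL=22680/34081 → turn +1·90°

0 160/369 160/313 -80/313 160/369 -3 -7 W
1 80/173 80/197 -40/197 80/173 -4 -7 S
2 160/317 160/377 -80/377 160/317 -4 -8 E
3 8/17 20/37 -10/37 8/17 -3 -8 N
4 160/369 160/313 -80/313 160/369 -3 -7 W
5 80/173 80/197 -40/197 80/173 -4 -7 S
final -4 -8 E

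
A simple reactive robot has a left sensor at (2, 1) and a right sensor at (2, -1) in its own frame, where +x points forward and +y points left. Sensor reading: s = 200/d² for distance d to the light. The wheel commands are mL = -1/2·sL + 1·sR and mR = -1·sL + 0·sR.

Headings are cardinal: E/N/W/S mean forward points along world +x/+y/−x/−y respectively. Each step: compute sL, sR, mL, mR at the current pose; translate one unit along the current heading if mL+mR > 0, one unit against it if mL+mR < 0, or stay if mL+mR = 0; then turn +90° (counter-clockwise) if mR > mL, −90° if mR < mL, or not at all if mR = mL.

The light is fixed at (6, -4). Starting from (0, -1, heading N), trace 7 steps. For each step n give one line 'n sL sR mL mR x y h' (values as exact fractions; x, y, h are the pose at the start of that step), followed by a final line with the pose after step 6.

0 100/37 4 98/37 -100/37 0 -1 N
1 8 200/17 132/17 -8 0 -2 E
2 50/9 25/8 25/72 -50/9 -1 -2 S
3 40/17 200/97 1460/1649 -40/17 -1 -1 W
4 100/37 4 98/37 -100/37 0 -1 N
5 8 200/17 132/17 -8 0 -2 E
6 50/9 25/8 25/72 -50/9 -1 -2 S
final -1 -1 W

n=0: pose=(0,-1,N); sL=100/37, sR=4; mL=98/37, mR=-100/37; mL+mR=-2/37 → advance -1; mR−mL=-198/37 → turn -1·90°
n=1: pose=(0,-2,E); sL=8, sR=200/17; mL=132/17, mR=-8; mL+mR=-4/17 → advance -1; mR−mL=-268/17 → turn -1·90°
n=2: pose=(-1,-2,S); sL=50/9, sR=25/8; mL=25/72, mR=-50/9; mL+mR=-125/24 → advance -1; mR−mL=-425/72 → turn -1·90°
n=3: pose=(-1,-1,W); sL=40/17, sR=200/97; mL=1460/1649, mR=-40/17; mL+mR=-2420/1649 → advance -1; mR−mL=-5340/1649 → turn -1·90°
n=4: pose=(0,-1,N); sL=100/37, sR=4; mL=98/37, mR=-100/37; mL+mR=-2/37 → advance -1; mR−mL=-198/37 → turn -1·90°
n=5: pose=(0,-2,E); sL=8, sR=200/17; mL=132/17, mR=-8; mL+mR=-4/17 → advance -1; mR−mL=-268/17 → turn -1·90°
n=6: pose=(-1,-2,S); sL=50/9, sR=25/8; mL=25/72, mR=-50/9; mL+mR=-125/24 → advance -1; mR−mL=-425/72 → turn -1·90°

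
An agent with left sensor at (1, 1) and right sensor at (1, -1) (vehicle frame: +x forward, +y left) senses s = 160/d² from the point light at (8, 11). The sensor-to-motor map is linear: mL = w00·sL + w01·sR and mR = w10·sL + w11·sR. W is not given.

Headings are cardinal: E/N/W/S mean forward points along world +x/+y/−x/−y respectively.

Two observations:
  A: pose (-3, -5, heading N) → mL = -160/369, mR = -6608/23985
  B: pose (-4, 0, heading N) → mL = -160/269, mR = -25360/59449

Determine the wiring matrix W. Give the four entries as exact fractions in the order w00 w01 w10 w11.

obs A: pose=(-3,-5,N) → sL=160/369, sR=32/65, mL=-160/369, mR=-6608/23985
obs B: pose=(-4,0,N) → sL=160/269, sR=160/221, mL=-160/269, mR=-25360/59449
sensor matrix S = [[160/369, 32/65], [160/269, 160/221]]; det S = 462848/21936681
solve [mL_A; mL_B] = S·[w00; w01] and [mR_A; mR_B] = S·[w10; w11]:
  w00 = -1, w01 = 0, w10 = 1/2, w11 = -1

-1 0 1/2 -1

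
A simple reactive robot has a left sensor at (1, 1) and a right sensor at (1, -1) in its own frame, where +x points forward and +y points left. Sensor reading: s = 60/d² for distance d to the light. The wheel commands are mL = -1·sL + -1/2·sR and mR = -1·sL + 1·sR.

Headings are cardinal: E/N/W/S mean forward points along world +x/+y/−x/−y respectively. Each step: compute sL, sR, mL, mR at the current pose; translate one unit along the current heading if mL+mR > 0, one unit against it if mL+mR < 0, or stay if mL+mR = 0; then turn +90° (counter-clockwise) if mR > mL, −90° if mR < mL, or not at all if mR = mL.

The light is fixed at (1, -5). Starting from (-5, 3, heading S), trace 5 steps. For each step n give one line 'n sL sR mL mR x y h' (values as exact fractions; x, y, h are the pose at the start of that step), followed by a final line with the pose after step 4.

0 30/37 30/49 -2025/1813 -360/1813 -5 3 S
1 12/25 60/89 -1818/2225 432/2225 -5 4 E
2 15/41 15/34 -1635/2788 105/1394 -6 4 N
3 60/113 12/29 -2418/3277 -384/3277 -6 3 W
4 30/37 30/49 -2025/1813 -360/1813 -5 3 S
final -5 4 E

n=0: pose=(-5,3,S); sL=30/37, sR=30/49; mL=-2025/1813, mR=-360/1813; mL+mR=-2385/1813 → advance -1; mR−mL=45/49 → turn +1·90°
n=1: pose=(-5,4,E); sL=12/25, sR=60/89; mL=-1818/2225, mR=432/2225; mL+mR=-1386/2225 → advance -1; mR−mL=90/89 → turn +1·90°
n=2: pose=(-6,4,N); sL=15/41, sR=15/34; mL=-1635/2788, mR=105/1394; mL+mR=-1425/2788 → advance -1; mR−mL=45/68 → turn +1·90°
n=3: pose=(-6,3,W); sL=60/113, sR=12/29; mL=-2418/3277, mR=-384/3277; mL+mR=-2802/3277 → advance -1; mR−mL=18/29 → turn +1·90°
n=4: pose=(-5,3,S); sL=30/37, sR=30/49; mL=-2025/1813, mR=-360/1813; mL+mR=-2385/1813 → advance -1; mR−mL=45/49 → turn +1·90°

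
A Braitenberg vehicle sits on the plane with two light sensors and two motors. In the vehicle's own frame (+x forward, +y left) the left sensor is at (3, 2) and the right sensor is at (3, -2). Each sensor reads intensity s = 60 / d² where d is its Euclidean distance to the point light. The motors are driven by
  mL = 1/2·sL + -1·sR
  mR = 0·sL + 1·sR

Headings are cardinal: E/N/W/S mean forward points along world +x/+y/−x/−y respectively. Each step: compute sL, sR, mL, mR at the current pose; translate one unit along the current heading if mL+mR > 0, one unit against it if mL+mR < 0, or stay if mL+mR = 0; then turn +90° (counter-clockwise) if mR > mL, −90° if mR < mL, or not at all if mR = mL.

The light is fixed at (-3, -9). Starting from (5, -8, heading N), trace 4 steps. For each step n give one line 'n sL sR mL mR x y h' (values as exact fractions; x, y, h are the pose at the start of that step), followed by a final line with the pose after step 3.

n=0: pose=(5,-8,N); sL=15/13, sR=15/29; mL=45/754, mR=15/29; mL+mR=15/26 → advance +1; mR−mL=345/754 → turn +1·90°
n=1: pose=(5,-7,W); sL=12/5, sR=60/41; mL=-54/205, mR=60/41; mL+mR=6/5 → advance +1; mR−mL=354/205 → turn +1·90°
n=2: pose=(4,-7,S); sL=30/41, sR=30/13; mL=-1035/533, mR=30/13; mL+mR=15/41 → advance +1; mR−mL=2265/533 → turn +1·90°
n=3: pose=(4,-8,E); sL=60/109, sR=60/101; mL=-3510/11009, mR=60/101; mL+mR=30/109 → advance +1; mR−mL=10050/11009 → turn +1·90°

0 15/13 15/29 45/754 15/29 5 -8 N
1 12/5 60/41 -54/205 60/41 5 -7 W
2 30/41 30/13 -1035/533 30/13 4 -7 S
3 60/109 60/101 -3510/11009 60/101 4 -8 E
final 5 -8 N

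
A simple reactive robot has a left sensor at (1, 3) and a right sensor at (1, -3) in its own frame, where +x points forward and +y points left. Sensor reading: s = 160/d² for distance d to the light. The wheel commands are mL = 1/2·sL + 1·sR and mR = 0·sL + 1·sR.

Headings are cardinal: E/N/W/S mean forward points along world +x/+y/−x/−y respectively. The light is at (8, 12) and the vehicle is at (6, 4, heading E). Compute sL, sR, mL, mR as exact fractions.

left sensor world pos  = (7, 7); dL² = 26
right sensor world pos = (7, 1); dR² = 122
sL = 160/26 = 80/13
sR = 160/122 = 80/61
mL = 1/2·sL + 1·sR = 3480/793
mR = 0·sL + 1·sR = 80/61

80/13 80/61 3480/793 80/61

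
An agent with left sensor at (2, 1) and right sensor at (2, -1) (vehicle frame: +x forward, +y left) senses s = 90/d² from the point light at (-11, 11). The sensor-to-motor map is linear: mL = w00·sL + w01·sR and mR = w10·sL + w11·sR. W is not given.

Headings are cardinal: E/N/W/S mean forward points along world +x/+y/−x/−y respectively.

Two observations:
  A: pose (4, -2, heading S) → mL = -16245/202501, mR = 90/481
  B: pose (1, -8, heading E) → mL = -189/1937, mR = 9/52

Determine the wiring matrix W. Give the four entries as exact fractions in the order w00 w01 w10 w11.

-1 1/2 1 0

obs A: pose=(4,-2,S) → sL=90/481, sR=90/421, mL=-16245/202501, mR=90/481
obs B: pose=(1,-8,E) → sL=9/52, sR=45/298, mL=-189/1937, mR=9/52
sensor matrix S = [[90/481, 90/421], [9/52, 45/298]]; det S = -527715/60345298
solve [mL_A; mL_B] = S·[w00; w01] and [mR_A; mR_B] = S·[w10; w11]:
  w00 = -1, w01 = 1/2, w10 = 1, w11 = 0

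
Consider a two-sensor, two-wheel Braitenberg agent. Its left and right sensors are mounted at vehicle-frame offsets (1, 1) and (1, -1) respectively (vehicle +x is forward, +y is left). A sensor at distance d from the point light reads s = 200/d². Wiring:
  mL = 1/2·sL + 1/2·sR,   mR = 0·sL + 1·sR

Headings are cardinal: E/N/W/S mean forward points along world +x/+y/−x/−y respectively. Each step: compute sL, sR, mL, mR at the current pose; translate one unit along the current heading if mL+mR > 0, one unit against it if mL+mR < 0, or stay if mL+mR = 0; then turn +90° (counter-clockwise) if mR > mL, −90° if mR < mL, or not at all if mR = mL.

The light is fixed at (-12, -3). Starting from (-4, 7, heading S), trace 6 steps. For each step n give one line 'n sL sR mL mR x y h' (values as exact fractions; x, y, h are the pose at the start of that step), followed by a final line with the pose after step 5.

n=0: pose=(-4,7,S); sL=100/81, sR=20/13; mL=1460/1053, mR=20/13; mL+mR=3080/1053 → advance +1; mR−mL=160/1053 → turn +1·90°
n=1: pose=(-4,6,E); sL=200/181, sR=40/29; mL=6520/5249, mR=40/29; mL+mR=13760/5249 → advance +1; mR−mL=720/5249 → turn +1·90°
n=2: pose=(-3,6,N); sL=50/41, sR=1; mL=91/82, mR=1; mL+mR=173/82 → advance +1; mR−mL=-9/82 → turn -1·90°
n=3: pose=(-3,7,E); sL=200/221, sR=200/181; mL=40200/40001, mR=200/181; mL+mR=84400/40001 → advance +1; mR−mL=4000/40001 → turn +1·90°
n=4: pose=(-2,7,N); sL=100/101, sR=100/121; mL=11100/12221, mR=100/121; mL+mR=21200/12221 → advance +1; mR−mL=-1000/12221 → turn -1·90°
n=5: pose=(-2,8,E); sL=40/53, sR=200/221; mL=9720/11713, mR=200/221; mL+mR=20320/11713 → advance +1; mR−mL=880/11713 → turn +1·90°

0 100/81 20/13 1460/1053 20/13 -4 7 S
1 200/181 40/29 6520/5249 40/29 -4 6 E
2 50/41 1 91/82 1 -3 6 N
3 200/221 200/181 40200/40001 200/181 -3 7 E
4 100/101 100/121 11100/12221 100/121 -2 7 N
5 40/53 200/221 9720/11713 200/221 -2 8 E
final -1 8 N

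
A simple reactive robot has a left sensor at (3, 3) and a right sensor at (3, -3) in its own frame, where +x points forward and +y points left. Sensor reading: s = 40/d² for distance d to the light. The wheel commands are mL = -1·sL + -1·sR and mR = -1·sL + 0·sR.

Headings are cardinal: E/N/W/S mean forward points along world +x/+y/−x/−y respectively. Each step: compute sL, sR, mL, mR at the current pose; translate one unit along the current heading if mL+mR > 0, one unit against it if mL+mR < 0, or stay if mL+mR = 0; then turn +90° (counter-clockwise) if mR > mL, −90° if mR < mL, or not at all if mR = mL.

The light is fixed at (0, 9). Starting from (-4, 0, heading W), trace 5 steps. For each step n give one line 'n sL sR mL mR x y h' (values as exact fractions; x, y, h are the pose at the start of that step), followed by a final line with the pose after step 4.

0 40/193 8/17 -2224/3281 -40/193 -4 0 W
1 5/18 2/9 -1/2 -5/18 -3 0 S
2 8/5 40/121 -1168/605 -8/5 -3 1 E
3 20/37 20/13 -1000/481 -20/37 -4 1 N
4 40/193 8/17 -2224/3281 -40/193 -4 0 W
final -3 0 S

n=0: pose=(-4,0,W); sL=40/193, sR=8/17; mL=-2224/3281, mR=-40/193; mL+mR=-2904/3281 → advance -1; mR−mL=8/17 → turn +1·90°
n=1: pose=(-3,0,S); sL=5/18, sR=2/9; mL=-1/2, mR=-5/18; mL+mR=-7/9 → advance -1; mR−mL=2/9 → turn +1·90°
n=2: pose=(-3,1,E); sL=8/5, sR=40/121; mL=-1168/605, mR=-8/5; mL+mR=-2136/605 → advance -1; mR−mL=40/121 → turn +1·90°
n=3: pose=(-4,1,N); sL=20/37, sR=20/13; mL=-1000/481, mR=-20/37; mL+mR=-1260/481 → advance -1; mR−mL=20/13 → turn +1·90°
n=4: pose=(-4,0,W); sL=40/193, sR=8/17; mL=-2224/3281, mR=-40/193; mL+mR=-2904/3281 → advance -1; mR−mL=8/17 → turn +1·90°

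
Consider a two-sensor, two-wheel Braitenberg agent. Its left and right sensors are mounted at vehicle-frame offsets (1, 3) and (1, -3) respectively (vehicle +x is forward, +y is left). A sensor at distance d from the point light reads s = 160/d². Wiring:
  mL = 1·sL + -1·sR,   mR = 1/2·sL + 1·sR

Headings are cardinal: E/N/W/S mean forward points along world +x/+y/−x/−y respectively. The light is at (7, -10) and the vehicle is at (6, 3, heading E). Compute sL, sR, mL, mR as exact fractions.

5/8 8/5 -39/40 153/80

left sensor world pos  = (7, 6); dL² = 256
right sensor world pos = (7, 0); dR² = 100
sL = 160/256 = 5/8
sR = 160/100 = 8/5
mL = 1·sL + -1·sR = -39/40
mR = 1/2·sL + 1·sR = 153/80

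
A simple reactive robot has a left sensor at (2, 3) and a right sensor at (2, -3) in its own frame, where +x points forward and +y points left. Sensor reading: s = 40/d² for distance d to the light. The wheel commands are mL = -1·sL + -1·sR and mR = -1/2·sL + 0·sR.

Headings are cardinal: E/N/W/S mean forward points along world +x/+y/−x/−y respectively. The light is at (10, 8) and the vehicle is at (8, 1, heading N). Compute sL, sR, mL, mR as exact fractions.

left sensor world pos  = (5, 3); dL² = 50
right sensor world pos = (11, 3); dR² = 26
sL = 40/50 = 4/5
sR = 40/26 = 20/13
mL = -1·sL + -1·sR = -152/65
mR = -1/2·sL + 0·sR = -2/5

4/5 20/13 -152/65 -2/5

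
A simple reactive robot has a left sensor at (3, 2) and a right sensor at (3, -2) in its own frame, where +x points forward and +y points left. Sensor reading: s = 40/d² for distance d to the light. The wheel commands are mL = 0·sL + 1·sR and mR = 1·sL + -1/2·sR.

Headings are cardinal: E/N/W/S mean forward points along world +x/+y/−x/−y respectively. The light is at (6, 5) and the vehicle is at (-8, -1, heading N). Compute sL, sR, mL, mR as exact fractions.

8/53 40/153 40/153 164/8109

left sensor world pos  = (-10, 2); dL² = 265
right sensor world pos = (-6, 2); dR² = 153
sL = 40/265 = 8/53
sR = 40/153 = 40/153
mL = 0·sL + 1·sR = 40/153
mR = 1·sL + -1/2·sR = 164/8109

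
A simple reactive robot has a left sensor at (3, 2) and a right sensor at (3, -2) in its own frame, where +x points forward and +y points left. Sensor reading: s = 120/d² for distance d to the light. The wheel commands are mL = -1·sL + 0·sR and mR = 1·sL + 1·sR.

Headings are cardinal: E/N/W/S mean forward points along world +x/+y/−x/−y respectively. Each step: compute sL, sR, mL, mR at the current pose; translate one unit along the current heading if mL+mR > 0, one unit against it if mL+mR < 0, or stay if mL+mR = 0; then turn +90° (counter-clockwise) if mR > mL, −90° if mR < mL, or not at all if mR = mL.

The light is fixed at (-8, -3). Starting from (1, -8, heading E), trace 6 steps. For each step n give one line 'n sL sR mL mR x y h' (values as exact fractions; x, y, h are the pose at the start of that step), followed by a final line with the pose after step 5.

0 40/51 120/193 -40/51 13840/9843 1 -8 E
1 30/17 30/37 -30/17 1620/629 2 -8 N
2 24/17 120/53 -24/17 3312/901 2 -7 W
3 12/17 60/49 -12/17 1608/833 1 -7 S
4 40/51 120/193 -40/51 13840/9843 1 -8 E
5 30/17 30/37 -30/17 1620/629 2 -8 N
final 2 -7 W

n=0: pose=(1,-8,E); sL=40/51, sR=120/193; mL=-40/51, mR=13840/9843; mL+mR=120/193 → advance +1; mR−mL=21560/9843 → turn +1·90°
n=1: pose=(2,-8,N); sL=30/17, sR=30/37; mL=-30/17, mR=1620/629; mL+mR=30/37 → advance +1; mR−mL=2730/629 → turn +1·90°
n=2: pose=(2,-7,W); sL=24/17, sR=120/53; mL=-24/17, mR=3312/901; mL+mR=120/53 → advance +1; mR−mL=4584/901 → turn +1·90°
n=3: pose=(1,-7,S); sL=12/17, sR=60/49; mL=-12/17, mR=1608/833; mL+mR=60/49 → advance +1; mR−mL=2196/833 → turn +1·90°
n=4: pose=(1,-8,E); sL=40/51, sR=120/193; mL=-40/51, mR=13840/9843; mL+mR=120/193 → advance +1; mR−mL=21560/9843 → turn +1·90°
n=5: pose=(2,-8,N); sL=30/17, sR=30/37; mL=-30/17, mR=1620/629; mL+mR=30/37 → advance +1; mR−mL=2730/629 → turn +1·90°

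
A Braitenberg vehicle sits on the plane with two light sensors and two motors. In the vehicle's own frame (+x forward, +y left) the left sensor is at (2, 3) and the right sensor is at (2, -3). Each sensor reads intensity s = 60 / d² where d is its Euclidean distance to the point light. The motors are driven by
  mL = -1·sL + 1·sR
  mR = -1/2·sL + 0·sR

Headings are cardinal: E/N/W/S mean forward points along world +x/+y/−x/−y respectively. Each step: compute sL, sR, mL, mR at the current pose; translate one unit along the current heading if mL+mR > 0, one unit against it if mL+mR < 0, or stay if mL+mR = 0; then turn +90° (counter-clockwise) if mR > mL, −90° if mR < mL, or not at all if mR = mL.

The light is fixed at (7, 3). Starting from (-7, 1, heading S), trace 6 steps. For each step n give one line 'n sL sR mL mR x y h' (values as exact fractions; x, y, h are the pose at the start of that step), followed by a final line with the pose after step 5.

0 60/137 12/61 -2016/8357 -30/137 -7 1 S
1 15/37 3/8 -9/296 -15/74 -7 2 E
2 20/51 20/111 -400/1887 -10/51 -8 2 S
3 30/89 30/89 0 -15/89 -8 3 E
4 60/173 12/73 -2304/12629 -30/173 -9 3 S
5 15/53 3/10 9/530 -15/106 -9 4 E
final -10 4 S

n=0: pose=(-7,1,S); sL=60/137, sR=12/61; mL=-2016/8357, mR=-30/137; mL+mR=-3846/8357 → advance -1; mR−mL=186/8357 → turn +1·90°
n=1: pose=(-7,2,E); sL=15/37, sR=3/8; mL=-9/296, mR=-15/74; mL+mR=-69/296 → advance -1; mR−mL=-51/296 → turn -1·90°
n=2: pose=(-8,2,S); sL=20/51, sR=20/111; mL=-400/1887, mR=-10/51; mL+mR=-770/1887 → advance -1; mR−mL=10/629 → turn +1·90°
n=3: pose=(-8,3,E); sL=30/89, sR=30/89; mL=0, mR=-15/89; mL+mR=-15/89 → advance -1; mR−mL=-15/89 → turn -1·90°
n=4: pose=(-9,3,S); sL=60/173, sR=12/73; mL=-2304/12629, mR=-30/173; mL+mR=-4494/12629 → advance -1; mR−mL=114/12629 → turn +1·90°
n=5: pose=(-9,4,E); sL=15/53, sR=3/10; mL=9/530, mR=-15/106; mL+mR=-33/265 → advance -1; mR−mL=-42/265 → turn -1·90°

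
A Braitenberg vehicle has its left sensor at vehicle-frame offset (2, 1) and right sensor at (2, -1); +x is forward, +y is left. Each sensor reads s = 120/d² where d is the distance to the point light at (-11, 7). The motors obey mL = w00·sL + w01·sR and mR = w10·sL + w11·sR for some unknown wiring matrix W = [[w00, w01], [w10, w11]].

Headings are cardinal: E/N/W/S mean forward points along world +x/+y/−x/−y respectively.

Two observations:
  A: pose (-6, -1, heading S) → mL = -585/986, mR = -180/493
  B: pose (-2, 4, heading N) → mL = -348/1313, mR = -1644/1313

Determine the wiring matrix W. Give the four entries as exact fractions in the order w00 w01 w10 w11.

1/2 -1 -1 1/2

obs A: pose=(-6,-1,S) → sL=15/17, sR=30/29, mL=-585/986, mR=-180/493
obs B: pose=(-2,4,N) → sL=24/13, sR=120/101, mL=-348/1313, mR=-1644/1313
sensor matrix S = [[15/17, 30/29], [24/13, 120/101]]; det S = -557640/647309
solve [mL_A; mL_B] = S·[w00; w01] and [mR_A; mR_B] = S·[w10; w11]:
  w00 = 1/2, w01 = -1, w10 = -1, w11 = 1/2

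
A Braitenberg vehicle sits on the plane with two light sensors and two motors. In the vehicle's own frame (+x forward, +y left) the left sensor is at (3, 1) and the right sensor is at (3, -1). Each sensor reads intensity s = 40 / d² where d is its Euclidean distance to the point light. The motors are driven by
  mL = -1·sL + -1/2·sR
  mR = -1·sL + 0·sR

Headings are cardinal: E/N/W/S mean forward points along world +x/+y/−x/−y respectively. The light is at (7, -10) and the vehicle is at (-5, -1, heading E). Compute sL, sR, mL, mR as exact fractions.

left sensor world pos  = (-2, 0); dL² = 181
right sensor world pos = (-2, -2); dR² = 145
sL = 40/181 = 40/181
sR = 40/145 = 8/29
mL = -1·sL + -1/2·sR = -1884/5249
mR = -1·sL + 0·sR = -40/181

40/181 8/29 -1884/5249 -40/181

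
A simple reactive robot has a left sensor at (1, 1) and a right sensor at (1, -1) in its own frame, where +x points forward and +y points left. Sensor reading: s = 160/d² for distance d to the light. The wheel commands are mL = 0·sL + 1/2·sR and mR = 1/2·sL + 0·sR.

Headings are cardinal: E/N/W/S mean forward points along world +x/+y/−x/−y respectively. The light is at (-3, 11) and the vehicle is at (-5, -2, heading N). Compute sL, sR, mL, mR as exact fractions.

left sensor world pos  = (-6, -1); dL² = 153
right sensor world pos = (-4, -1); dR² = 145
sL = 160/153 = 160/153
sR = 160/145 = 32/29
mL = 0·sL + 1/2·sR = 16/29
mR = 1/2·sL + 0·sR = 80/153

160/153 32/29 16/29 80/153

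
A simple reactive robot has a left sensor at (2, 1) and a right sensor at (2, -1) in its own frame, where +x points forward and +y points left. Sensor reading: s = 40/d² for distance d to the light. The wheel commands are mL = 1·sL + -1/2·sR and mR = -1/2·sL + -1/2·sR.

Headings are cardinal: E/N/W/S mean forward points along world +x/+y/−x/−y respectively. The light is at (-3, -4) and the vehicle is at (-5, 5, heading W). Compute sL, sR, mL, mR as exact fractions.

1/2 10/29 19/58 -49/116

left sensor world pos  = (-7, 4); dL² = 80
right sensor world pos = (-7, 6); dR² = 116
sL = 40/80 = 1/2
sR = 40/116 = 10/29
mL = 1·sL + -1/2·sR = 19/58
mR = -1/2·sL + -1/2·sR = -49/116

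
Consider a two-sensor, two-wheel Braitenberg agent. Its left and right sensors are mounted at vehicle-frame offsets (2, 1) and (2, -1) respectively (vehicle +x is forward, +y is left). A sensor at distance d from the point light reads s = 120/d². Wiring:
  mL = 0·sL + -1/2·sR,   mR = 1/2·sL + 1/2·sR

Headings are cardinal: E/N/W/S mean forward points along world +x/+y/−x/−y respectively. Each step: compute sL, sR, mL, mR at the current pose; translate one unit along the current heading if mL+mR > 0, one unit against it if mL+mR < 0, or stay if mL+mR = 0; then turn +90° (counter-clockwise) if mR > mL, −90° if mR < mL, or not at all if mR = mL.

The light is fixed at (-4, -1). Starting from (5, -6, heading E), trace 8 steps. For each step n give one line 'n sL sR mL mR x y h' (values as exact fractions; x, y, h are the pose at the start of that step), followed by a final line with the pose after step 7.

0 120/137 120/157 -60/157 17640/21509 5 -6 E
1 4/3 12/13 -6/13 44/39 6 -6 N
2 120/89 120/73 -60/73 9720/6497 6 -5 W
3 15/17 6/5 -3/5 177/170 5 -5 S
4 120/137 120/157 -60/157 17640/21509 5 -6 E
5 4/3 12/13 -6/13 44/39 6 -6 N
6 120/89 120/73 -60/73 9720/6497 6 -5 W
7 15/17 6/5 -3/5 177/170 5 -5 S
final 5 -6 E

n=0: pose=(5,-6,E); sL=120/137, sR=120/157; mL=-60/157, mR=17640/21509; mL+mR=60/137 → advance +1; mR−mL=25860/21509 → turn +1·90°
n=1: pose=(6,-6,N); sL=4/3, sR=12/13; mL=-6/13, mR=44/39; mL+mR=2/3 → advance +1; mR−mL=62/39 → turn +1·90°
n=2: pose=(6,-5,W); sL=120/89, sR=120/73; mL=-60/73, mR=9720/6497; mL+mR=60/89 → advance +1; mR−mL=15060/6497 → turn +1·90°
n=3: pose=(5,-5,S); sL=15/17, sR=6/5; mL=-3/5, mR=177/170; mL+mR=15/34 → advance +1; mR−mL=279/170 → turn +1·90°
n=4: pose=(5,-6,E); sL=120/137, sR=120/157; mL=-60/157, mR=17640/21509; mL+mR=60/137 → advance +1; mR−mL=25860/21509 → turn +1·90°
n=5: pose=(6,-6,N); sL=4/3, sR=12/13; mL=-6/13, mR=44/39; mL+mR=2/3 → advance +1; mR−mL=62/39 → turn +1·90°
n=6: pose=(6,-5,W); sL=120/89, sR=120/73; mL=-60/73, mR=9720/6497; mL+mR=60/89 → advance +1; mR−mL=15060/6497 → turn +1·90°
n=7: pose=(5,-5,S); sL=15/17, sR=6/5; mL=-3/5, mR=177/170; mL+mR=15/34 → advance +1; mR−mL=279/170 → turn +1·90°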